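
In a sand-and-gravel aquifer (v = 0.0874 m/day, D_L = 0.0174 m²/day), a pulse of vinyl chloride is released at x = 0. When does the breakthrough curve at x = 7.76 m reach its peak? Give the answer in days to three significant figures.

86.5 days

For the 1D instantaneous-source solution, setting ∂C/∂t = 0 at fixed x gives v²t² + 2Dt − x² = 0, so t = (√(D² + v²x²) − D)/v².
√(D² + v²x²) = √(0.0174² + 0.0874² × 7.76²) = 0.6784; v² = 0.00763876.
t = (0.6784 − 0.0174)/0.00763876 = 86.5 days (vs. the pure-advection estimate x/v = 88.8 d).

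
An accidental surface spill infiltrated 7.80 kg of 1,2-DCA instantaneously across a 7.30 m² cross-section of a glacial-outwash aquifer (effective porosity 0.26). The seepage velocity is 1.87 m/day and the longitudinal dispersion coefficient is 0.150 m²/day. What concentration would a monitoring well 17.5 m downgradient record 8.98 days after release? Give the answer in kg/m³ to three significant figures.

For an instantaneous plane source, C(x,t) = M/(n_e·A·√(4πDt)) · exp(−(x−vt)²/(4Dt)), with n_e·A the pore (flow) area.
Plume center vt = 1.87 × 8.98 = 16.7926 m, so the well at 17.5 m is 0.7074 m downgradient of the peak.
√(4πDt) = 4.114 m, giving peak height M/(n_e·A·√(4πDt)) = 7.80/(0.26 × 7.30 × 4.114) = 0.9989 kg/m³.
(x−vt)²/(4Dt) = (0.7074)²/(4 × 0.150 × 8.98) = 0.09288; exp(−0.09288) = 0.9113.
C = 0.9989 × 0.9113 = 0.910 kg/m³.

0.910 kg/m³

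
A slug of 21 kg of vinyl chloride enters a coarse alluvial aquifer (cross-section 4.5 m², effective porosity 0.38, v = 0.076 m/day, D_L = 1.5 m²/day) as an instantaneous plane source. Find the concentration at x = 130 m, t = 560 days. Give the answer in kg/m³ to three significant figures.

For an instantaneous plane source, C(x,t) = M/(n_e·A·√(4πDt)) · exp(−(x−vt)²/(4Dt)), with n_e·A the pore (flow) area.
Plume center vt = 0.076 × 560 = 42.56 m, so the well at 130 m is 87.44 m downgradient of the peak.
√(4πDt) = 102.7 m, giving peak height M/(n_e·A·√(4πDt)) = 21/(0.38 × 4.5 × 102.7) = 0.1196 kg/m³.
(x−vt)²/(4Dt) = (87.44)²/(4 × 1.5 × 560) = 2.276; exp(−2.276) = 0.1027.
C = 0.1196 × 0.1027 = 0.0123 kg/m³.

0.0123 kg/m³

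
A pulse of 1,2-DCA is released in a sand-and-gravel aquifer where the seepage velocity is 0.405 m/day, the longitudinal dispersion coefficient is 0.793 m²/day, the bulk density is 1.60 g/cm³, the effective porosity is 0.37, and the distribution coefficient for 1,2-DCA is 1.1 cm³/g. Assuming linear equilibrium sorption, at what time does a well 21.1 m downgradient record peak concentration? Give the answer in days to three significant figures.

273 days

Retardation factor R = 1 + ρ_b·K_d/n = 1 + 1.60 × 1.1/0.37 = 5.757.
Sorption retards both mechanisms: v_R = v/R = 0.07035 m/day, D_R = D/R = 0.1377 m²/day.
Peak time from v_R²t² + 2D_R t − x² = 0: t = (√(D_R² + v_R²x²) − D_R)/v_R².
√(D_R² + v_R²x²) = √(0.1377² + 0.07035² × 21.1²) = 1.491; v_R² = 0.004949.
t = (1.491 − 0.1377)/0.004949 = 273 days.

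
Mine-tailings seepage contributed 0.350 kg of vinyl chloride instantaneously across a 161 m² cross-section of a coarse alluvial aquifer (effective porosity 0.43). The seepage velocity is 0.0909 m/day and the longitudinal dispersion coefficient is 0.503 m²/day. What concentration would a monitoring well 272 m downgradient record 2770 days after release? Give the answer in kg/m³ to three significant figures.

For an instantaneous plane source, C(x,t) = M/(n_e·A·√(4πDt)) · exp(−(x−vt)²/(4Dt)), with n_e·A the pore (flow) area.
Plume center vt = 0.0909 × 2770 = 251.793 m, so the well at 272 m is 20.207 m downgradient of the peak.
√(4πDt) = 132.3 m, giving peak height M/(n_e·A·√(4πDt)) = 0.350/(0.43 × 161 × 132.3) = 3.821e-05 kg/m³.
(x−vt)²/(4Dt) = (20.207)²/(4 × 0.503 × 2770) = 0.07326; exp(−0.07326) = 0.9294.
C = 3.821e-05 × 0.9294 = 3.55e-05 kg/m³.

3.55e-05 kg/m³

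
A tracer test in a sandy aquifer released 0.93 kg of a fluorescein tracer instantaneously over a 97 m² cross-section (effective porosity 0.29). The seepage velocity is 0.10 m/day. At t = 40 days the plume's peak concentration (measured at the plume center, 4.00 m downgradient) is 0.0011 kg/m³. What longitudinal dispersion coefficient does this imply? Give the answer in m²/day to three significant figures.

At the plume center C_max = M/(n_e·A·√(4πDt)), so D = M²/(4πt·(n_e·A·C_max)²).
n_e·A·C_max = 0.29 × 97 × 0.0011 = 0.03094 kg/m.
D = 0.93²/(4π × 40 × 0.03094²) = 1.80 m²/day.

1.80 m²/day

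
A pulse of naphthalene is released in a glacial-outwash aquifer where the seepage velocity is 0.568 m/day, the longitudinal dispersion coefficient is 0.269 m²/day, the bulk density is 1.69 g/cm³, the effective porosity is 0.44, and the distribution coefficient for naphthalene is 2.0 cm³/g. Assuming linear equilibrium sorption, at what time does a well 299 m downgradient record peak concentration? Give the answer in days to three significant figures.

4560 days

Retardation factor R = 1 + ρ_b·K_d/n = 1 + 1.69 × 2.0/0.44 = 8.682.
Sorption retards both mechanisms: v_R = v/R = 0.06542 m/day, D_R = D/R = 0.03098 m²/day.
Peak time from v_R²t² + 2D_R t − x² = 0: t = (√(D_R² + v_R²x²) − D_R)/v_R².
√(D_R² + v_R²x²) = √(0.03098² + 0.06542² × 299²) = 19.56; v_R² = 0.004280.
t = (19.56 − 0.03098)/0.004280 = 4560 days.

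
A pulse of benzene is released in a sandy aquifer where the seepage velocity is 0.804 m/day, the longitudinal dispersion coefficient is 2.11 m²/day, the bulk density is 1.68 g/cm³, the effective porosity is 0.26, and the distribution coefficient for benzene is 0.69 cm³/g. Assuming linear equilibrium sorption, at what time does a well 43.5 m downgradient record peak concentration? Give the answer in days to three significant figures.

278 days

Retardation factor R = 1 + ρ_b·K_d/n = 1 + 1.68 × 0.69/0.26 = 5.458.
Sorption retards both mechanisms: v_R = v/R = 0.1473 m/day, D_R = D/R = 0.3866 m²/day.
Peak time from v_R²t² + 2D_R t − x² = 0: t = (√(D_R² + v_R²x²) − D_R)/v_R².
√(D_R² + v_R²x²) = √(0.3866² + 0.1473² × 43.5²) = 6.419; v_R² = 0.02170.
t = (6.419 − 0.3866)/0.02170 = 278 days.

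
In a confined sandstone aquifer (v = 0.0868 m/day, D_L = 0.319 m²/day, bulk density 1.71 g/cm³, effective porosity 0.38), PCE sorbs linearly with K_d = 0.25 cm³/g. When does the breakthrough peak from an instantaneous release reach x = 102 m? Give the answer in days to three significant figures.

2410 days

Retardation factor R = 1 + ρ_b·K_d/n = 1 + 1.71 × 0.25/0.38 = 2.125.
Sorption retards both mechanisms: v_R = v/R = 0.04085 m/day, D_R = D/R = 0.1501 m²/day.
Peak time from v_R²t² + 2D_R t − x² = 0: t = (√(D_R² + v_R²x²) − D_R)/v_R².
√(D_R² + v_R²x²) = √(0.1501² + 0.04085² × 102²) = 4.169; v_R² = 0.001669.
t = (4.169 − 0.1501)/0.001669 = 2410 days.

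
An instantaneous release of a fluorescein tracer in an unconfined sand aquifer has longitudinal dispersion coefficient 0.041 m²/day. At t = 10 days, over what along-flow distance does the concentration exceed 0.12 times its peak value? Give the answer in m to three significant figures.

3.73 m

The plume is Gaussian with σ = √(2Dt) = √(2 × 0.041 × 10) = 0.9055 m.
C/C_peak = exp(−Δx²/(2σ²)) = 0.12 ⇒ Δx = σ·√(−2 ln 0.12) = 0.9055 × 2.059 = 1.864 m.
Width = 2Δx = 3.73 m.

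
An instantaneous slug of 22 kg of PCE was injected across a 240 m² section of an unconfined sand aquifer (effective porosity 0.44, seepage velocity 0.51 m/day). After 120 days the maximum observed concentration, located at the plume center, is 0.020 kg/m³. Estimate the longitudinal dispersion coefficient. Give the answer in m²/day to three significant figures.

At the plume center C_max = M/(n_e·A·√(4πDt)), so D = M²/(4πt·(n_e·A·C_max)²).
n_e·A·C_max = 0.44 × 240 × 0.020 = 2.112 kg/m.
D = 22²/(4π × 120 × 2.112²) = 0.0720 m²/day.

0.0720 m²/day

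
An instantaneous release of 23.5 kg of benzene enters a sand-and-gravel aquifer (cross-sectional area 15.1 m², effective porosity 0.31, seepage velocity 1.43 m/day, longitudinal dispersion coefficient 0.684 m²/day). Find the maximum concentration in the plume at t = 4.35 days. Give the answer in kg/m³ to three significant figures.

The peak of an instantaneous 1D plume sits at x = vt; there the Gaussian factor is 1 and C_max = M/(n_e·A·√(4πDt)), where n_e·A is the pore area the mass is dissolved in.
√(4πDt) = √(4π × 0.684 × 4.35) = 6.115 m, so C_max = 23.5/(0.31 × 15.1 × 6.115) = 0.821 kg/m³.

0.821 kg/m³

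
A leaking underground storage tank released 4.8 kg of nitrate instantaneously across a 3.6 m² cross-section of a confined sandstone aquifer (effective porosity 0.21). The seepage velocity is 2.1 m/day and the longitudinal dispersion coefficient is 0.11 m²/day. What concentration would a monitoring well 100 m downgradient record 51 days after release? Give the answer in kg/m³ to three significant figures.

For an instantaneous plane source, C(x,t) = M/(n_e·A·√(4πDt)) · exp(−(x−vt)²/(4Dt)), with n_e·A the pore (flow) area.
Plume center vt = 2.1 × 51 = 107.1 m, so the well at 100 m is 7.1 m upgradient of the peak.
√(4πDt) = 8.396 m, giving peak height M/(n_e·A·√(4πDt)) = 4.8/(0.21 × 3.6 × 8.396) = 0.7562 kg/m³.
(x−vt)²/(4Dt) = (-7.1)²/(4 × 0.11 × 51) = 2.246; exp(−2.246) = 0.1058.
C = 0.7562 × 0.1058 = 0.0800 kg/m³.

0.0800 kg/m³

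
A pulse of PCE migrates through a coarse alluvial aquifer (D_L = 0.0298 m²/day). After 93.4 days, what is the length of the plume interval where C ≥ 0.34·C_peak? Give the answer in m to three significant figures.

6.93 m

The plume is Gaussian with σ = √(2Dt) = √(2 × 0.0298 × 93.4) = 2.359 m.
C/C_peak = exp(−Δx²/(2σ²)) = 0.34 ⇒ Δx = σ·√(−2 ln 0.34) = 2.359 × 1.469 = 3.465 m.
Width = 2Δx = 6.93 m.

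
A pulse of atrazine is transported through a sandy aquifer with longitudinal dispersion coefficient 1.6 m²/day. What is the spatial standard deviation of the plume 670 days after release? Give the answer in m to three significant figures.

Dispersive spreading gives a Gaussian with σ² = 2Dt; advection only shifts the center.
σ = √(2 × 1.6 × 670) = 46.3 m.

46.3 m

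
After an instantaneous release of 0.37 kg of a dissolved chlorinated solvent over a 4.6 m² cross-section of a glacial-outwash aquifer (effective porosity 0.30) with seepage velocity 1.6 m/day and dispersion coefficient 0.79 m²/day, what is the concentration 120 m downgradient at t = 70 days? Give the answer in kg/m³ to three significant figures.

For an instantaneous plane source, C(x,t) = M/(n_e·A·√(4πDt)) · exp(−(x−vt)²/(4Dt)), with n_e·A the pore (flow) area.
Plume center vt = 1.6 × 70 = 112 m, so the well at 120 m is 8 m downgradient of the peak.
√(4πDt) = 26.36 m, giving peak height M/(n_e·A·√(4πDt)) = 0.37/(0.30 × 4.6 × 26.36) = 0.01017 kg/m³.
(x−vt)²/(4Dt) = (8)²/(4 × 0.79 × 70) = 0.2893; exp(−0.2893) = 0.7488.
C = 0.01017 × 0.7488 = 0.00762 kg/m³.

0.00762 kg/m³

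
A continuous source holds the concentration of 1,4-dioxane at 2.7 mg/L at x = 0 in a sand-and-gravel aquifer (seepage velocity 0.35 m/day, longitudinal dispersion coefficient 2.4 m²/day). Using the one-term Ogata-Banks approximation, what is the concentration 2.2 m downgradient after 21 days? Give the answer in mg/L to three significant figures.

1.88 mg/L

For a continuous step input, C/C₀ ≈ ½·erfc((x−vt)/(2√(Dt))).
vt = 0.35 × 21 = 7.35 m and 2√(Dt) = 2√(2.4 × 21) = 14.20 m.
Argument (x−vt)/(2√(Dt)) = (2.2 − 7.35)/14.20 = -0.3627; ½·erfc(-0.3627) = 0.6960.
C = 2.7 × 0.6960 = 1.88 mg/L.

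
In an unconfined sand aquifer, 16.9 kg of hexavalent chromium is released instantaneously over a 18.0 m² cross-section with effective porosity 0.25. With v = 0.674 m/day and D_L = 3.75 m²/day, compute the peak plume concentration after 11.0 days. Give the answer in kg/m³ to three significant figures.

The peak of an instantaneous 1D plume sits at x = vt; there the Gaussian factor is 1 and C_max = M/(n_e·A·√(4πDt)), where n_e·A is the pore area the mass is dissolved in.
√(4πDt) = √(4π × 3.75 × 11.0) = 22.77 m, so C_max = 16.9/(0.25 × 18.0 × 22.77) = 0.165 kg/m³.

0.165 kg/m³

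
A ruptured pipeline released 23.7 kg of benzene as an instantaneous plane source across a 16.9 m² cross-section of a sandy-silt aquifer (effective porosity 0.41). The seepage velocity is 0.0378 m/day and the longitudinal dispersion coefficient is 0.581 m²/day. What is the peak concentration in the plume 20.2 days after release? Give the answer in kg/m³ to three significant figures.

The peak of an instantaneous 1D plume sits at x = vt; there the Gaussian factor is 1 and C_max = M/(n_e·A·√(4πDt)), where n_e·A is the pore area the mass is dissolved in.
√(4πDt) = √(4π × 0.581 × 20.2) = 12.14 m, so C_max = 23.7/(0.41 × 16.9 × 12.14) = 0.282 kg/m³.

0.282 kg/m³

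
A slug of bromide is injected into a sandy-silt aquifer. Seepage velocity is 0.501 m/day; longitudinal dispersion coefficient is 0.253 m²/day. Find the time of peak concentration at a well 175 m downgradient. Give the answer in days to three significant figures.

348 days

For the 1D instantaneous-source solution, setting ∂C/∂t = 0 at fixed x gives v²t² + 2Dt − x² = 0, so t = (√(D² + v²x²) − D)/v².
√(D² + v²x²) = √(0.253² + 0.501² × 175²) = 87.68; v² = 0.251001.
t = (87.68 − 0.253)/0.251001 = 348 days (vs. the pure-advection estimate x/v = 349 d).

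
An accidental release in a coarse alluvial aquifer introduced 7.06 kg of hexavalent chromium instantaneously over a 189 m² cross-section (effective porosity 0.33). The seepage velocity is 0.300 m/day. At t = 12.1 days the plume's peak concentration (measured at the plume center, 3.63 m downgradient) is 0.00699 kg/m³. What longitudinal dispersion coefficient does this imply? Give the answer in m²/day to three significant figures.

1.72 m²/day

At the plume center C_max = M/(n_e·A·√(4πDt)), so D = M²/(4πt·(n_e·A·C_max)²).
n_e·A·C_max = 0.33 × 189 × 0.00699 = 0.4360 kg/m.
D = 7.06²/(4π × 12.1 × 0.4360²) = 1.72 m²/day.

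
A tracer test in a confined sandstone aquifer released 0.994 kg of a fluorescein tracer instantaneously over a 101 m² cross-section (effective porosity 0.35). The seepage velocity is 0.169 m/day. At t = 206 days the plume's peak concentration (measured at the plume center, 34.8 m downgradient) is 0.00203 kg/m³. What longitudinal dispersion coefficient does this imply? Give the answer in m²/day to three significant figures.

0.0741 m²/day

At the plume center C_max = M/(n_e·A·√(4πDt)), so D = M²/(4πt·(n_e·A·C_max)²).
n_e·A·C_max = 0.35 × 101 × 0.00203 = 0.07176 kg/m.
D = 0.994²/(4π × 206 × 0.07176²) = 0.0741 m²/day.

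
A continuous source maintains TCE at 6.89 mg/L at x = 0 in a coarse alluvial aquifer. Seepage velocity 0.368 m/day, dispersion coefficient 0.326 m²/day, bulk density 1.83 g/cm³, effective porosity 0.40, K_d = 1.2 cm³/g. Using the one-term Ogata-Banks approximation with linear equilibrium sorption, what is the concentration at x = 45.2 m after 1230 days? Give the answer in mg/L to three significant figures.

Retardation factor R = 1 + ρ_b·K_d/n = 1 + 1.83 × 1.2/0.40 = 6.490.
Sorption retards both mechanisms: v_R = v/R = 0.05670 m/day, D_R = D/R = 0.05023 m²/day.
v_R·t = 0.05670 × 1230 = 69.741 m; 2√(D_R t) = 15.72 m; argument = (45.2 − 69.741)/15.72 = -1.561.
C = C₀ × ½·erfc(-1.561) = 6.89 × 0.9864 = 6.80 mg/L.

6.80 mg/L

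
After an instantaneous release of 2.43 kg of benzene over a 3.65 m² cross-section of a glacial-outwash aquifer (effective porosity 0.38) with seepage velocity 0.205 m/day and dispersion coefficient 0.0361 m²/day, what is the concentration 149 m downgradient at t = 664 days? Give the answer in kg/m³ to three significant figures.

0.0179 kg/m³

For an instantaneous plane source, C(x,t) = M/(n_e·A·√(4πDt)) · exp(−(x−vt)²/(4Dt)), with n_e·A the pore (flow) area.
Plume center vt = 0.205 × 664 = 136.12 m, so the well at 149 m is 12.88 m downgradient of the peak.
√(4πDt) = 17.36 m, giving peak height M/(n_e·A·√(4πDt)) = 2.43/(0.38 × 3.65 × 17.36) = 0.1009 kg/m³.
(x−vt)²/(4Dt) = (12.88)²/(4 × 0.0361 × 664) = 1.730; exp(−1.730) = 0.1773.
C = 0.1009 × 0.1773 = 0.0179 kg/m³.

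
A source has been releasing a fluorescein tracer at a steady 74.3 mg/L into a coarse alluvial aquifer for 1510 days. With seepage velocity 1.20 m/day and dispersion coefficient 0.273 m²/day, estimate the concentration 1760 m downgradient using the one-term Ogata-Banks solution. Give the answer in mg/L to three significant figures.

71.7 mg/L

For a continuous step input, C/C₀ ≈ ½·erfc((x−vt)/(2√(Dt))).
vt = 1.20 × 1510 = 1812 m and 2√(Dt) = 2√(0.273 × 1510) = 40.61 m.
Argument (x−vt)/(2√(Dt)) = (1760 − 1812)/40.61 = -1.280; ½·erfc(-1.280) = 0.9649.
C = 74.3 × 0.9649 = 71.7 mg/L.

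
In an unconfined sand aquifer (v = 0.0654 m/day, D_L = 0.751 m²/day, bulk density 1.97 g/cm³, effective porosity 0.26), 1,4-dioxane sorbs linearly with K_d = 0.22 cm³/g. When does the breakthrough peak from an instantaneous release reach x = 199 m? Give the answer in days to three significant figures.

7660 days

Retardation factor R = 1 + ρ_b·K_d/n = 1 + 1.97 × 0.22/0.26 = 2.667.
Sorption retards both mechanisms: v_R = v/R = 0.02452 m/day, D_R = D/R = 0.2816 m²/day.
Peak time from v_R²t² + 2D_R t − x² = 0: t = (√(D_R² + v_R²x²) − D_R)/v_R².
√(D_R² + v_R²x²) = √(0.2816² + 0.02452² × 199²) = 4.888; v_R² = 0.0006012.
t = (4.888 − 0.2816)/0.0006012 = 7660 days.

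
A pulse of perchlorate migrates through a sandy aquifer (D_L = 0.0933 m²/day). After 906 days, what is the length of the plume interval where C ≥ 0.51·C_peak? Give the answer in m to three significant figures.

30.2 m

The plume is Gaussian with σ = √(2Dt) = √(2 × 0.0933 × 906) = 13.00 m.
C/C_peak = exp(−Δx²/(2σ²)) = 0.51 ⇒ Δx = σ·√(−2 ln 0.51) = 13.00 × 1.160 = 15.08 m.
Width = 2Δx = 30.2 m.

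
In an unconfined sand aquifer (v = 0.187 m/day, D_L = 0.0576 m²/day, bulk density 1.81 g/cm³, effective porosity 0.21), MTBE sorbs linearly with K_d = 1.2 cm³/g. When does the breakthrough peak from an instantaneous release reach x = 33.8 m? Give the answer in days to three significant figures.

Retardation factor R = 1 + ρ_b·K_d/n = 1 + 1.81 × 1.2/0.21 = 11.34.
Sorption retards both mechanisms: v_R = v/R = 0.01649 m/day, D_R = D/R = 0.005079 m²/day.
Peak time from v_R²t² + 2D_R t − x² = 0: t = (√(D_R² + v_R²x²) − D_R)/v_R².
√(D_R² + v_R²x²) = √(0.005079² + 0.01649² × 33.8²) = 0.5574; v_R² = 0.0002719.
t = (0.5574 − 0.005079)/0.0002719 = 2030 days.

2030 days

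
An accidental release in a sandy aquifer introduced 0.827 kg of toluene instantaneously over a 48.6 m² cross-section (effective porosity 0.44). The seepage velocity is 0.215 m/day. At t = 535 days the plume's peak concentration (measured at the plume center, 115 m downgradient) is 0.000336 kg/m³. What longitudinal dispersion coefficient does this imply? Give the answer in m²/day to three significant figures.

1.97 m²/day

At the plume center C_max = M/(n_e·A·√(4πDt)), so D = M²/(4πt·(n_e·A·C_max)²).
n_e·A·C_max = 0.44 × 48.6 × 0.000336 = 0.007185 kg/m.
D = 0.827²/(4π × 535 × 0.007185²) = 1.97 m²/day.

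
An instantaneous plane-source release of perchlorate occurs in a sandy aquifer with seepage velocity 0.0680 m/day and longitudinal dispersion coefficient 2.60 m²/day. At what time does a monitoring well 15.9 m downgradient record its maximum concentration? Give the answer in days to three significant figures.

46.7 days

For the 1D instantaneous-source solution, setting ∂C/∂t = 0 at fixed x gives v²t² + 2Dt − x² = 0, so t = (√(D² + v²x²) − D)/v².
√(D² + v²x²) = √(2.60² + 0.0680² × 15.9²) = 2.816; v² = 0.004624.
t = (2.816 − 2.60)/0.004624 = 46.7 days (vs. the pure-advection estimate x/v = 234 d).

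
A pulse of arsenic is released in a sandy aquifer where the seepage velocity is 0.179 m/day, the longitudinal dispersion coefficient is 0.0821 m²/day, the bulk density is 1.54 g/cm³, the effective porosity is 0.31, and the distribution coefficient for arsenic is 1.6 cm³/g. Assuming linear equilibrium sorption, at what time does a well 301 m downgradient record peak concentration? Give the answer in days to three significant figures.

Retardation factor R = 1 + ρ_b·K_d/n = 1 + 1.54 × 1.6/0.31 = 8.948.
Sorption retards both mechanisms: v_R = v/R = 0.02000 m/day, D_R = D/R = 0.009175 m²/day.
Peak time from v_R²t² + 2D_R t − x² = 0: t = (√(D_R² + v_R²x²) − D_R)/v_R².
√(D_R² + v_R²x²) = √(0.009175² + 0.02000² × 301²) = 6.020; v_R² = 0.0004000.
t = (6.020 − 0.009175)/0.0004000 = 15000 days.

15000 days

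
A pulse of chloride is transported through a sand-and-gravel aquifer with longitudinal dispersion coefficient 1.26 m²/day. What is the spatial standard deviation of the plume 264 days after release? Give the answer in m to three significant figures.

25.8 m

Dispersive spreading gives a Gaussian with σ² = 2Dt; advection only shifts the center.
σ = √(2 × 1.26 × 264) = 25.8 m.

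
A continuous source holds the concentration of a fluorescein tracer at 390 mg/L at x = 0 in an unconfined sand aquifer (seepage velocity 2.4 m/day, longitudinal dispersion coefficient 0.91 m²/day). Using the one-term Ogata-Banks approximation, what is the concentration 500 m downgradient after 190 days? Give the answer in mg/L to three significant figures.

3.51 mg/L

For a continuous step input, C/C₀ ≈ ½·erfc((x−vt)/(2√(Dt))).
vt = 2.4 × 190 = 456 m and 2√(Dt) = 2√(0.91 × 190) = 26.30 m.
Argument (x−vt)/(2√(Dt)) = (500 − 456)/26.30 = 1.673; ½·erfc(1.673) = 0.008991.
C = 390 × 0.008991 = 3.51 mg/L.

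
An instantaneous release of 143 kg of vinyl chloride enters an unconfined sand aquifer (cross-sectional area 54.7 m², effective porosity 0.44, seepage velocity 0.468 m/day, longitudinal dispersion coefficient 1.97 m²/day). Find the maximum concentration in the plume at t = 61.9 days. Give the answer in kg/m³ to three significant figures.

The peak of an instantaneous 1D plume sits at x = vt; there the Gaussian factor is 1 and C_max = M/(n_e·A·√(4πDt)), where n_e·A is the pore area the mass is dissolved in.
√(4πDt) = √(4π × 1.97 × 61.9) = 39.15 m, so C_max = 143/(0.44 × 54.7 × 39.15) = 0.152 kg/m³.

0.152 kg/m³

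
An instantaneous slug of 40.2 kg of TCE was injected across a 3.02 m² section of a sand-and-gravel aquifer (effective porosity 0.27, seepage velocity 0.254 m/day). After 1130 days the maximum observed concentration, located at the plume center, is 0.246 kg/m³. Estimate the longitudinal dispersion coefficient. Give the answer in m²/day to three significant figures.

At the plume center C_max = M/(n_e·A·√(4πDt)), so D = M²/(4πt·(n_e·A·C_max)²).
n_e·A·C_max = 0.27 × 3.02 × 0.246 = 0.2006 kg/m.
D = 40.2²/(4π × 1130 × 0.2006²) = 2.83 m²/day.

2.83 m²/day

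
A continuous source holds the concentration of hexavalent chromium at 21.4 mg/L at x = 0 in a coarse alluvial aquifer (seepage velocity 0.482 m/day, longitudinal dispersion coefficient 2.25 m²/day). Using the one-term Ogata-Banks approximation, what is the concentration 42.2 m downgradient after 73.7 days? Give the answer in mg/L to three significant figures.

For a continuous step input, C/C₀ ≈ ½·erfc((x−vt)/(2√(Dt))).
vt = 0.482 × 73.7 = 35.5234 m and 2√(Dt) = 2√(2.25 × 73.7) = 25.75 m.
Argument (x−vt)/(2√(Dt)) = (42.2 − 35.5234)/25.75 = 0.2593; ½·erfc(0.2593) = 0.3569.
C = 21.4 × 0.3569 = 7.64 mg/L.

7.64 mg/L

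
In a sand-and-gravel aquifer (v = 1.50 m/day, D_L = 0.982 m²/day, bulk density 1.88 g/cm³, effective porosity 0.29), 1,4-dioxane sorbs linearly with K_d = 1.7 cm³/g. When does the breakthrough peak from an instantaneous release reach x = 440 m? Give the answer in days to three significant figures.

Retardation factor R = 1 + ρ_b·K_d/n = 1 + 1.88 × 1.7/0.29 = 12.02.
Sorption retards both mechanisms: v_R = v/R = 0.1248 m/day, D_R = D/R = 0.08170 m²/day.
Peak time from v_R²t² + 2D_R t − x² = 0: t = (√(D_R² + v_R²x²) − D_R)/v_R².
√(D_R² + v_R²x²) = √(0.08170² + 0.1248² × 440²) = 54.91; v_R² = 0.01558.
t = (54.91 − 0.08170)/0.01558 = 3520 days.

3520 days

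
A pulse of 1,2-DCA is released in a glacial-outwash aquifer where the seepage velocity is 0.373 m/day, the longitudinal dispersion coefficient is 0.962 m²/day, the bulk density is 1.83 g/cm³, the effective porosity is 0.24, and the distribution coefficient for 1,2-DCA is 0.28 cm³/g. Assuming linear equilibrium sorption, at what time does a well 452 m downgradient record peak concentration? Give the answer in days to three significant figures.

Retardation factor R = 1 + ρ_b·K_d/n = 1 + 1.83 × 0.28/0.24 = 3.135.
Sorption retards both mechanisms: v_R = v/R = 0.1190 m/day, D_R = D/R = 0.3069 m²/day.
Peak time from v_R²t² + 2D_R t − x² = 0: t = (√(D_R² + v_R²x²) − D_R)/v_R².
√(D_R² + v_R²x²) = √(0.3069² + 0.1190² × 452²) = 53.79; v_R² = 0.01416.
t = (53.79 − 0.3069)/0.01416 = 3780 days.

3780 days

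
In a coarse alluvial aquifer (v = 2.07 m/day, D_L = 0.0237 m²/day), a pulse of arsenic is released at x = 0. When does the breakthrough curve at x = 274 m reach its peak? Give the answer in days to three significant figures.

132 days

For the 1D instantaneous-source solution, setting ∂C/∂t = 0 at fixed x gives v²t² + 2Dt − x² = 0, so t = (√(D² + v²x²) − D)/v².
√(D² + v²x²) = √(0.0237² + 2.07² × 274²) = 567.2; v² = 4.2849.
t = (567.2 − 0.0237)/4.2849 = 132 days (vs. the pure-advection estimate x/v = 132 d).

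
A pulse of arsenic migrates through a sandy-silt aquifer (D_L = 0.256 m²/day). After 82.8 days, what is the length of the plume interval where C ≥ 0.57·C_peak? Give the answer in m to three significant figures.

13.8 m

The plume is Gaussian with σ = √(2Dt) = √(2 × 0.256 × 82.8) = 6.511 m.
C/C_peak = exp(−Δx²/(2σ²)) = 0.57 ⇒ Δx = σ·√(−2 ln 0.57) = 6.511 × 1.060 = 6.902 m.
Width = 2Δx = 13.8 m.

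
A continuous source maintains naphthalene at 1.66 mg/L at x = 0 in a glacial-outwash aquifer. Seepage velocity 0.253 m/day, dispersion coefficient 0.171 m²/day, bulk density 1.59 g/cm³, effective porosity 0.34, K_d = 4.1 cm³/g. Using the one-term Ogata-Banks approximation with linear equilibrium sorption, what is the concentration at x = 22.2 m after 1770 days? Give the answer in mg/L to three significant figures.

0.830 mg/L

Retardation factor R = 1 + ρ_b·K_d/n = 1 + 1.59 × 4.1/0.34 = 20.17.
Sorption retards both mechanisms: v_R = v/R = 0.01254 m/day, D_R = D/R = 0.008478 m²/day.
v_R·t = 0.01254 × 1770 = 22.1958 m; 2√(D_R t) = 7.748 m; argument = (22.2 − 22.1958)/7.748 = 0.0005421.
C = C₀ × ½·erfc(0.0005421) = 1.66 × 0.4997 = 0.830 mg/L.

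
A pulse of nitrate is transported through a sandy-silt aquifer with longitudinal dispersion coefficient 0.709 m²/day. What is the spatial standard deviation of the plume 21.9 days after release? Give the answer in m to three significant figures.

Dispersive spreading gives a Gaussian with σ² = 2Dt; advection only shifts the center.
σ = √(2 × 0.709 × 21.9) = 5.57 m.

5.57 m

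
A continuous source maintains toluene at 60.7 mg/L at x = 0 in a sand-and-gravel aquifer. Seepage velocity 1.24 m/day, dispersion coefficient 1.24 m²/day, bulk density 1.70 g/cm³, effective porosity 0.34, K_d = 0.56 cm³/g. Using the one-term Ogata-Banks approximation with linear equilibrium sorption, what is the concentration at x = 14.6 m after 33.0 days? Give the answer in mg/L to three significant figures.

Retardation factor R = 1 + ρ_b·K_d/n = 1 + 1.70 × 0.56/0.34 = 3.800.
Sorption retards both mechanisms: v_R = v/R = 0.3263 m/day, D_R = D/R = 0.3263 m²/day.
v_R·t = 0.3263 × 33.0 = 10.7679 m; 2√(D_R t) = 6.563 m; argument = (14.6 − 10.7679)/6.563 = 0.5839.
C = C₀ × ½·erfc(0.5839) = 60.7 × 0.2045 = 12.4 mg/L.

12.4 mg/L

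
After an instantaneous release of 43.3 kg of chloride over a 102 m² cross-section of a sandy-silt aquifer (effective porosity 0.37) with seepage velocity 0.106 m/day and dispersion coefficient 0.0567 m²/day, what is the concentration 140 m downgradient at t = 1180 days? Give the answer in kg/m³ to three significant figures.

For an instantaneous plane source, C(x,t) = M/(n_e·A·√(4πDt)) · exp(−(x−vt)²/(4Dt)), with n_e·A the pore (flow) area.
Plume center vt = 0.106 × 1180 = 125.08 m, so the well at 140 m is 14.92 m downgradient of the peak.
√(4πDt) = 29.00 m, giving peak height M/(n_e·A·√(4πDt)) = 43.3/(0.37 × 102 × 29.00) = 0.03956 kg/m³.
(x−vt)²/(4Dt) = (14.92)²/(4 × 0.0567 × 1180) = 0.8318; exp(−0.8318) = 0.4353.
C = 0.03956 × 0.4353 = 0.0172 kg/m³.

0.0172 kg/m³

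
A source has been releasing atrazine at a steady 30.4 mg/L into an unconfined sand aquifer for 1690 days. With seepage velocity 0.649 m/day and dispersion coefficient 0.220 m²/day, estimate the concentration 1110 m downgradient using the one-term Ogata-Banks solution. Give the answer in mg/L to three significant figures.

For a continuous step input, C/C₀ ≈ ½·erfc((x−vt)/(2√(Dt))).
vt = 0.649 × 1690 = 1096.81 m and 2√(Dt) = 2√(0.220 × 1690) = 38.56 m.
Argument (x−vt)/(2√(Dt)) = (1110 − 1096.81)/38.56 = 0.3421; ½·erfc(0.3421) = 0.3143.
C = 30.4 × 0.3143 = 9.55 mg/L.

9.55 mg/L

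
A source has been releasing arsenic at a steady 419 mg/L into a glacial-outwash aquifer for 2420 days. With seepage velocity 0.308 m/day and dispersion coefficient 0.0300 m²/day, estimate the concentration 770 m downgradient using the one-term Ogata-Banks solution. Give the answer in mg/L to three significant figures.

8.56 mg/L

For a continuous step input, C/C₀ ≈ ½·erfc((x−vt)/(2√(Dt))).
vt = 0.308 × 2420 = 745.36 m and 2√(Dt) = 2√(0.0300 × 2420) = 17.04 m.
Argument (x−vt)/(2√(Dt)) = (770 − 745.36)/17.04 = 1.446; ½·erfc(1.446) = 0.02043.
C = 419 × 0.02043 = 8.56 mg/L.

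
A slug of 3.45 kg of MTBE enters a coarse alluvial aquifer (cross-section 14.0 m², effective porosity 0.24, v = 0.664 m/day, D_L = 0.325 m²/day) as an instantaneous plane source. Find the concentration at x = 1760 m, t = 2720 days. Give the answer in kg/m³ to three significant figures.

0.00534 kg/m³

For an instantaneous plane source, C(x,t) = M/(n_e·A·√(4πDt)) · exp(−(x−vt)²/(4Dt)), with n_e·A the pore (flow) area.
Plume center vt = 0.664 × 2720 = 1806.08 m, so the well at 1760 m is 46.08 m upgradient of the peak.
√(4πDt) = 105.4 m, giving peak height M/(n_e·A·√(4πDt)) = 3.45/(0.24 × 14.0 × 105.4) = 0.009742 kg/m³.
(x−vt)²/(4Dt) = (-46.08)²/(4 × 0.325 × 2720) = 0.6005; exp(−0.6005) = 0.5485.
C = 0.009742 × 0.5485 = 0.00534 kg/m³.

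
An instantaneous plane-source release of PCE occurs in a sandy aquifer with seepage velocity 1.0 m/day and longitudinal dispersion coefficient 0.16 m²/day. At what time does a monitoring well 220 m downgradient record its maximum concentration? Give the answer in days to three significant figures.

For the 1D instantaneous-source solution, setting ∂C/∂t = 0 at fixed x gives v²t² + 2Dt − x² = 0, so t = (√(D² + v²x²) − D)/v².
√(D² + v²x²) = √(0.16² + 1.0² × 220²) = 220.0; v² = 1.
t = (220.0 − 0.16)/1 = 220 days (vs. the pure-advection estimate x/v = 220 d).

220 days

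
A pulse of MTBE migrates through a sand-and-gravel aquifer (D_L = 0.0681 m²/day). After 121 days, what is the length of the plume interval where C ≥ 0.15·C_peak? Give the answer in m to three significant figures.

The plume is Gaussian with σ = √(2Dt) = √(2 × 0.0681 × 121) = 4.060 m.
C/C_peak = exp(−Δx²/(2σ²)) = 0.15 ⇒ Δx = σ·√(−2 ln 0.15) = 4.060 × 1.948 = 7.909 m.
Width = 2Δx = 15.8 m.

15.8 m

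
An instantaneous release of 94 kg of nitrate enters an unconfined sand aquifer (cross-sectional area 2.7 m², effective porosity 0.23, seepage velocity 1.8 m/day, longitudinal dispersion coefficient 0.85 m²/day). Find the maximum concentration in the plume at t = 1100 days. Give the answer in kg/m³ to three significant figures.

1.40 kg/m³

The peak of an instantaneous 1D plume sits at x = vt; there the Gaussian factor is 1 and C_max = M/(n_e·A·√(4πDt)), where n_e·A is the pore area the mass is dissolved in.
√(4πDt) = √(4π × 0.85 × 1100) = 108.4 m, so C_max = 94/(0.23 × 2.7 × 108.4) = 1.40 kg/m³.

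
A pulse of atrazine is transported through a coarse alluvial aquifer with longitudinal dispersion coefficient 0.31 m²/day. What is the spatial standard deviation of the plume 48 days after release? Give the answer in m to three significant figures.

Dispersive spreading gives a Gaussian with σ² = 2Dt; advection only shifts the center.
σ = √(2 × 0.31 × 48) = 5.46 m.

5.46 m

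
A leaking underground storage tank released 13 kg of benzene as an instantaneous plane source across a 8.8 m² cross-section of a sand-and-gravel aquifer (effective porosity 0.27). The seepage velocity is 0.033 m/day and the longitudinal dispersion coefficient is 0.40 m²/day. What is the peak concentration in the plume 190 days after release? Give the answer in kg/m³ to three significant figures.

0.177 kg/m³

The peak of an instantaneous 1D plume sits at x = vt; there the Gaussian factor is 1 and C_max = M/(n_e·A·√(4πDt)), where n_e·A is the pore area the mass is dissolved in.
√(4πDt) = √(4π × 0.40 × 190) = 30.90 m, so C_max = 13/(0.27 × 8.8 × 30.90) = 0.177 kg/m³.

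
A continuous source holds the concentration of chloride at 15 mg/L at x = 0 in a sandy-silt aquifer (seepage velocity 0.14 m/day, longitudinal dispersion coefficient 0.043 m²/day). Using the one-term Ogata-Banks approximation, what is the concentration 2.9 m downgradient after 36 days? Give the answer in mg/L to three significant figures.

13.3 mg/L

For a continuous step input, C/C₀ ≈ ½·erfc((x−vt)/(2√(Dt))).
vt = 0.14 × 36 = 5.04 m and 2√(Dt) = 2√(0.043 × 36) = 2.488 m.
Argument (x−vt)/(2√(Dt)) = (2.9 − 5.04)/2.488 = -0.8601; ½·erfc(-0.8601) = 0.8881.
C = 15 × 0.8881 = 13.3 mg/L.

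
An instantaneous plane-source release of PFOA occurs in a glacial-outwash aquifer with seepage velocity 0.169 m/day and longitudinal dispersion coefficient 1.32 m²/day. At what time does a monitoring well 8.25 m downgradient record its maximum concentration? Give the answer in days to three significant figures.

21.0 days

For the 1D instantaneous-source solution, setting ∂C/∂t = 0 at fixed x gives v²t² + 2Dt − x² = 0, so t = (√(D² + v²x²) − D)/v².
√(D² + v²x²) = √(1.32² + 0.169² × 8.25²) = 1.920; v² = 0.028561.
t = (1.920 − 1.32)/0.028561 = 21.0 days (vs. the pure-advection estimate x/v = 48.8 d).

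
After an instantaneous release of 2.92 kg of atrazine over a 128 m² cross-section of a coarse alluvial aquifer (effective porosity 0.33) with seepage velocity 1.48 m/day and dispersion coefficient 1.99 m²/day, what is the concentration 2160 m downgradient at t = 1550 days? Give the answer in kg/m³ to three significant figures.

8.19e-05 kg/m³

For an instantaneous plane source, C(x,t) = M/(n_e·A·√(4πDt)) · exp(−(x−vt)²/(4Dt)), with n_e·A the pore (flow) area.
Plume center vt = 1.48 × 1550 = 2294 m, so the well at 2160 m is 134 m upgradient of the peak.
√(4πDt) = 196.9 m, giving peak height M/(n_e·A·√(4πDt)) = 2.92/(0.33 × 128 × 196.9) = 0.0003511 kg/m³.
(x−vt)²/(4Dt) = (-134)²/(4 × 1.99 × 1550) = 1.455; exp(−1.455) = 0.2334.
C = 0.0003511 × 0.2334 = 8.19e-05 kg/m³.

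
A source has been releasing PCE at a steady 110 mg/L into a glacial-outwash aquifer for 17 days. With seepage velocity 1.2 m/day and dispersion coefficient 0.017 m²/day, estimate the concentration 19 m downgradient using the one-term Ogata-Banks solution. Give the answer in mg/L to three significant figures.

106 mg/L

For a continuous step input, C/C₀ ≈ ½·erfc((x−vt)/(2√(Dt))).
vt = 1.2 × 17 = 20.4 m and 2√(Dt) = 2√(0.017 × 17) = 1.075 m.
Argument (x−vt)/(2√(Dt)) = (19 − 20.4)/1.075 = -1.302; ½·erfc(-1.302) = 0.9672.
C = 110 × 0.9672 = 106 mg/L.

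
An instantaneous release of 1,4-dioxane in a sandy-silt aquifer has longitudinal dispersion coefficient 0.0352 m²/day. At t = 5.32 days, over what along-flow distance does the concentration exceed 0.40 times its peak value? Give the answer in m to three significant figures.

The plume is Gaussian with σ = √(2Dt) = √(2 × 0.0352 × 5.32) = 0.6120 m.
C/C_peak = exp(−Δx²/(2σ²)) = 0.40 ⇒ Δx = σ·√(−2 ln 0.40) = 0.6120 × 1.354 = 0.8286 m.
Width = 2Δx = 1.66 m.

1.66 m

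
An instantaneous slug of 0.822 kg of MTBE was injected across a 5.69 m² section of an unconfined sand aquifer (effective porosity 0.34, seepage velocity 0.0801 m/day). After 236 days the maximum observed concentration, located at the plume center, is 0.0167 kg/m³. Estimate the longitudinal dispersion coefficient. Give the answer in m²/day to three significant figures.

At the plume center C_max = M/(n_e·A·√(4πDt)), so D = M²/(4πt·(n_e·A·C_max)²).
n_e·A·C_max = 0.34 × 5.69 × 0.0167 = 0.03231 kg/m.
D = 0.822²/(4π × 236 × 0.03231²) = 0.218 m²/day.

0.218 m²/day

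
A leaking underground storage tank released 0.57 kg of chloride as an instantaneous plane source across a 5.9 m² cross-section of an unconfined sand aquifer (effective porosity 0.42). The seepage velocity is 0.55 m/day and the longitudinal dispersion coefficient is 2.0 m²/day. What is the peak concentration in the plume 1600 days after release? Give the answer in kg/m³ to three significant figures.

0.00115 kg/m³

The peak of an instantaneous 1D plume sits at x = vt; there the Gaussian factor is 1 and C_max = M/(n_e·A·√(4πDt)), where n_e·A is the pore area the mass is dissolved in.
√(4πDt) = √(4π × 2.0 × 1600) = 200.5 m, so C_max = 0.57/(0.42 × 5.9 × 200.5) = 0.00115 kg/m³.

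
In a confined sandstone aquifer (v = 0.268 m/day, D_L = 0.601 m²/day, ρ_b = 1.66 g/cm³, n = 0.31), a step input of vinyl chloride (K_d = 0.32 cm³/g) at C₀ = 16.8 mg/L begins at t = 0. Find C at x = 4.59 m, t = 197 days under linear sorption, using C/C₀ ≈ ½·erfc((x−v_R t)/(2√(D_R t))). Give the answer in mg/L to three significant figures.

Retardation factor R = 1 + ρ_b·K_d/n = 1 + 1.66 × 0.32/0.31 = 2.714.
Sorption retards both mechanisms: v_R = v/R = 0.09875 m/day, D_R = D/R = 0.2214 m²/day.
v_R·t = 0.09875 × 197 = 19.45375 m; 2√(D_R t) = 13.21 m; argument = (4.59 − 19.45375)/13.21 = -1.125.
C = C₀ × ½·erfc(-1.125) = 16.8 × 0.9442 = 15.9 mg/L.

15.9 mg/L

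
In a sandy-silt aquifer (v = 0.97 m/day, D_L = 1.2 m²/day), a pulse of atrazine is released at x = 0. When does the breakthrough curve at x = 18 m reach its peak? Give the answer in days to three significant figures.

17.3 days

For the 1D instantaneous-source solution, setting ∂C/∂t = 0 at fixed x gives v²t² + 2Dt − x² = 0, so t = (√(D² + v²x²) − D)/v².
√(D² + v²x²) = √(1.2² + 0.97² × 18²) = 17.50; v² = 0.9409.
t = (17.50 − 1.2)/0.9409 = 17.3 days (vs. the pure-advection estimate x/v = 18.6 d).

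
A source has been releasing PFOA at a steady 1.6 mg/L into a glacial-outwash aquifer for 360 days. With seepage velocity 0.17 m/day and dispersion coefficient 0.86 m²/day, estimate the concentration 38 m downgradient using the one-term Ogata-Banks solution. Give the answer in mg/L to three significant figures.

For a continuous step input, C/C₀ ≈ ½·erfc((x−vt)/(2√(Dt))).
vt = 0.17 × 360 = 61.2 m and 2√(Dt) = 2√(0.86 × 360) = 35.19 m.
Argument (x−vt)/(2√(Dt)) = (38 − 61.2)/35.19 = -0.6593; ½·erfc(-0.6593) = 0.8244.
C = 1.6 × 0.8244 = 1.32 mg/L.

1.32 mg/L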